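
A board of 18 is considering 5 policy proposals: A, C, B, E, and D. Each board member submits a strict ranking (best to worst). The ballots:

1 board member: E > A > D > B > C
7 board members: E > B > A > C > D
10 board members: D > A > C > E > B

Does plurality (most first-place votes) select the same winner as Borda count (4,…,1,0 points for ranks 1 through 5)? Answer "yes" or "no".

Plurality — first-place votes: A 0, C 0, B 0, E 8, D 10. Winner: D.
Borda — scores: A 47, C 27, B 22, E 42, D 42. Winner: A.
The two methods disagree.

no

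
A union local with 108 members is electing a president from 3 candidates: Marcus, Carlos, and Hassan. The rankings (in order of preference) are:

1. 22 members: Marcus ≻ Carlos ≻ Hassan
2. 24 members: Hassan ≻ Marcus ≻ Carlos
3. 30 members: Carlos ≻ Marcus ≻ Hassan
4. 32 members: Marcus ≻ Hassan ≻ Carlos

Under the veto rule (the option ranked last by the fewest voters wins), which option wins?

Marcus

Last-place votes: Marcus 0, Carlos 56, Hassan 52.
Marcus is ranked last by the fewest voters, so Marcus wins.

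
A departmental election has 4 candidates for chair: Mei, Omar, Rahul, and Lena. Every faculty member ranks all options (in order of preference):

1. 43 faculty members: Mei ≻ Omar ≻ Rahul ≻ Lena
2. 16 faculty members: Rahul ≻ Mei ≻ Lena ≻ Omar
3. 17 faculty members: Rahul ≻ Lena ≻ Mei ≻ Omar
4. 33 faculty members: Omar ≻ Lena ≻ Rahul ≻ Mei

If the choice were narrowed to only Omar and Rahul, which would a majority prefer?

Voters preferring Omar to Rahul: 76; preferring Rahul to Omar: 33.
Omar wins the head-to-head.

Omar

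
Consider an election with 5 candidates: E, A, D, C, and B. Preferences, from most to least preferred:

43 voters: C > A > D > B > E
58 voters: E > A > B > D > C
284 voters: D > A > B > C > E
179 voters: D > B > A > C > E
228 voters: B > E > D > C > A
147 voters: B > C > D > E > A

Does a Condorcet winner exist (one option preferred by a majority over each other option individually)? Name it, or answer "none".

D vs E: 653–286 for D.
D vs A: 838–101 for D.
D vs C: 749–190 for D.
D vs B: 506–433 for D.
D beats every other option head-to-head.

D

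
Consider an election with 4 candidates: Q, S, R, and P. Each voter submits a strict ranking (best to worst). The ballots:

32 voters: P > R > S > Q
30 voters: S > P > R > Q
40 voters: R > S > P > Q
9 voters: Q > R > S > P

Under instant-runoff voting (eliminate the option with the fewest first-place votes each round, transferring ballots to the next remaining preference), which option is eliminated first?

Round 1: Q 9, S 30, R 40, P 32. Eliminate Q.

Q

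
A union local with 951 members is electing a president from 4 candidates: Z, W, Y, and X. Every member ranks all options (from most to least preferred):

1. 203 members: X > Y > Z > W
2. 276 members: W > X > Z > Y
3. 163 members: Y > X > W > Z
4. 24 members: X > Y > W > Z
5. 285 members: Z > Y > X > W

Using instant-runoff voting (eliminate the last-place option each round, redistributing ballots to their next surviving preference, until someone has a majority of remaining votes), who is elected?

Round 1: Z 285, W 276, Y 163, X 227. Eliminate Y.
Round 2: Z 285, W 276, X 390. Eliminate W.
Round 3: Z 285, X 666. X has a majority.

X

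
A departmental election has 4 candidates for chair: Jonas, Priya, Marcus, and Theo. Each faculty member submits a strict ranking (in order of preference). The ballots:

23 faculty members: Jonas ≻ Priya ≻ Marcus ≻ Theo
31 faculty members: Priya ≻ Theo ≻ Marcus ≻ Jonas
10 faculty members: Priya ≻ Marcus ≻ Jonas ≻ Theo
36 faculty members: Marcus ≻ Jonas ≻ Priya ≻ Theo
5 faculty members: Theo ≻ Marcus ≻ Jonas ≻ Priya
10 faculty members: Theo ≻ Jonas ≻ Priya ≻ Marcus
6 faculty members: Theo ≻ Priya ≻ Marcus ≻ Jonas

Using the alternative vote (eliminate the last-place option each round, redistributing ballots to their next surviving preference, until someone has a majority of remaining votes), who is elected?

Priya

Round 1: Jonas 23, Priya 41, Marcus 36, Theo 21. Eliminate Theo.
Round 2: Jonas 33, Priya 47, Marcus 41. Eliminate Jonas.
Round 3: Priya 80, Marcus 41. Priya has a majority.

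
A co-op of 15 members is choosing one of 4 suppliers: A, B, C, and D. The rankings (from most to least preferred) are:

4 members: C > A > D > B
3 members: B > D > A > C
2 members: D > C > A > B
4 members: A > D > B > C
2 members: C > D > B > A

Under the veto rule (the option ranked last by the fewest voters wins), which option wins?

Last-place votes: A 2, B 6, C 7, D 0.
D is ranked last by the fewest voters, so D wins.

D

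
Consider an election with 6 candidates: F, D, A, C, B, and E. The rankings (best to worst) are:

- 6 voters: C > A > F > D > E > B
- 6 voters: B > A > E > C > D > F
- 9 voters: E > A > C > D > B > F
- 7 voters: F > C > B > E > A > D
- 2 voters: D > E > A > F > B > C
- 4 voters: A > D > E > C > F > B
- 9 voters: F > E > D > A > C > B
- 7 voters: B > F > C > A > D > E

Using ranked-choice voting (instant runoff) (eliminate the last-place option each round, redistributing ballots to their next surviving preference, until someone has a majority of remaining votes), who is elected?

Round 1: F 16, D 2, A 4, C 6, B 13, E 9. Eliminate D.
Round 2: F 16, A 4, C 6, B 13, E 11. Eliminate A.
Round 3: F 16, C 6, B 13, E 15. Eliminate C.
Round 4: F 22, B 13, E 15. Eliminate B.
Round 5: F 29, E 21. F has a majority.

F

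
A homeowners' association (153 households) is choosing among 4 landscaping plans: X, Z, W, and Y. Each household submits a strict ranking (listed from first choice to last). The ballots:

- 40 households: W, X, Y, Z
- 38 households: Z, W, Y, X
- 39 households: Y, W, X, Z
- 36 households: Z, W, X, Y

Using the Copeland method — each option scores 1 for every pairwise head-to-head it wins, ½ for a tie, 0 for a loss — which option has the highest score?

W

X: beats Z; loses to W and Y → score 1.
Z: loses to X, W, and Y → score 0.
W: beats X, Z, and Y → score 3.
Y: beats X and Z; loses to W → score 2.
W has the best pairwise record.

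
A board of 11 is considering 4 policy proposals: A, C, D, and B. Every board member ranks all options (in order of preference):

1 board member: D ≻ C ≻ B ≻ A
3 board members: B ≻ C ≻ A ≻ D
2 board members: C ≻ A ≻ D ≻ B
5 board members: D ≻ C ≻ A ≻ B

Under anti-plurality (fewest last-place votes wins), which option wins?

C

Last-place votes: A 1, C 0, D 3, B 7.
C is ranked last by the fewest voters, so C wins.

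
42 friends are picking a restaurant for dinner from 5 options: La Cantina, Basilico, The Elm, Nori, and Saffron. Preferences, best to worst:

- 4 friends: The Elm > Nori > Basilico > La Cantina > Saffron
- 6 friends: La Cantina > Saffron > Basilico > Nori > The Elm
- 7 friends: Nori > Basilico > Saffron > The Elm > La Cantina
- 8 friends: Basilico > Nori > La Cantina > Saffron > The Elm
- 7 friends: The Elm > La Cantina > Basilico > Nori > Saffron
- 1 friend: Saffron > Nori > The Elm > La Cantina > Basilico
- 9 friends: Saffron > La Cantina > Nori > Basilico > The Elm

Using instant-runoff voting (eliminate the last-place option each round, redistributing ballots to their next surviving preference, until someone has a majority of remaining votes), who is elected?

Round 1: La Cantina 6, Basilico 8, The Elm 11, Nori 7, Saffron 10. Eliminate La Cantina.
Round 2: Basilico 8, The Elm 11, Nori 7, Saffron 16. Eliminate Nori.
Round 3: Basilico 15, The Elm 11, Saffron 16. Eliminate The Elm.
Round 4: Basilico 26, Saffron 16. Basilico has a majority.

Basilico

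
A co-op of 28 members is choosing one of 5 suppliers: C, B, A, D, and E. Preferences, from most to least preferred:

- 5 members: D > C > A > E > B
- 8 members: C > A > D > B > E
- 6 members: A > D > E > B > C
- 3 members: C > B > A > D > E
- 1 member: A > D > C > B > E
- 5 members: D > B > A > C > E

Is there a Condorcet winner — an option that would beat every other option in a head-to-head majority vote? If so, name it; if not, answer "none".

Checking pairwise contests:
D beats C 17–11.
C beats B 17–11.
C beats A 16–12.
A beats D 18–10.
C beats E 22–6.
Every option loses at least one head-to-head, so there is no Condorcet winner.

none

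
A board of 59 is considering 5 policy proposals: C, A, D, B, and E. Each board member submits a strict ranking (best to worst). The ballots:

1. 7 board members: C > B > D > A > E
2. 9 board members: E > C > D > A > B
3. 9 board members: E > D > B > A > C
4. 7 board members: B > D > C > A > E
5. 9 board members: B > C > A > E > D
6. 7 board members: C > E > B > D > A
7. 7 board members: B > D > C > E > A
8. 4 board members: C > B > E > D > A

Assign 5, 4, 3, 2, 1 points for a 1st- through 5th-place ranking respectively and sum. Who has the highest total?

C: 7·5 + 9·4 + 9·1 + 7·3 + 9·4 + 7·5 + 7·3 + 4·5 = 213
A: 7·2 + 9·2 + 9·2 + 7·2 + 9·3 + 7·1 + 7·1 + 4·1 = 109
D: 7·3 + 9·3 + 9·4 + 7·4 + 9·1 + 7·2 + 7·4 + 4·2 = 171
B: 7·4 + 9·1 + 9·3 + 7·5 + 9·5 + 7·3 + 7·5 + 4·4 = 216
E: 7·1 + 9·5 + 9·5 + 7·1 + 9·2 + 7·4 + 7·2 + 4·3 = 176
B has the highest Borda score (216).

B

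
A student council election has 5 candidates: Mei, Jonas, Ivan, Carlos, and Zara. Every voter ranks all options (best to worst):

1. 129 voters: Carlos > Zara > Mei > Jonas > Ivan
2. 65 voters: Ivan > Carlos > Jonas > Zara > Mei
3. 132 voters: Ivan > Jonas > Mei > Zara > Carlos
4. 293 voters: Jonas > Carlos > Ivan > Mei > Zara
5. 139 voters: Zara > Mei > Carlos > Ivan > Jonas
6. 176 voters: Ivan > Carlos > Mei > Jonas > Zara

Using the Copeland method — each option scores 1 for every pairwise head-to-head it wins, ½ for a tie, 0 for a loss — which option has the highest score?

Carlos

Mei: beats Zara; loses to Jonas, Ivan, and Carlos → score 1.
Jonas: beats Mei and Zara; loses to Ivan and Carlos → score 2.
Ivan: beats Mei, Jonas, and Zara; loses to Carlos → score 3.
Carlos: beats Mei, Jonas, Ivan, and Zara → score 4.
Zara: loses to Mei, Jonas, Ivan, and Carlos → score 0.
Carlos has the best pairwise record.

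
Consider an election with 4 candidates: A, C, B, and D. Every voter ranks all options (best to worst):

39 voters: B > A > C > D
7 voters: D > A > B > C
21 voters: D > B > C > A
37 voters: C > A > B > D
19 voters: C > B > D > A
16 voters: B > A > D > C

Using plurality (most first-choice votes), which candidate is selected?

C

First-place votes: A 0, C 56, B 55, D 28.
C has the most first-place votes.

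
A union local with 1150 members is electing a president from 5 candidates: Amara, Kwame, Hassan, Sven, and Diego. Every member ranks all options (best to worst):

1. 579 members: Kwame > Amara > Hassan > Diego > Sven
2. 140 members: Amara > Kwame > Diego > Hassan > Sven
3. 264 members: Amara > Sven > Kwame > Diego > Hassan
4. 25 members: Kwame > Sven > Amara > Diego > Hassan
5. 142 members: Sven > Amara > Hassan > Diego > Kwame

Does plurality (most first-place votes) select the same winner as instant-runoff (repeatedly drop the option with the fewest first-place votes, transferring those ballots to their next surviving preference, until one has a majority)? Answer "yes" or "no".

yes

Plurality — first-place votes: Amara 404, Kwame 604, Hassan 0, Sven 142, Diego 0. Winner: Kwame.
Instant-runoff — R1 Amara 404, Kwame 604, Hassan 0, Sven 142, Diego 0 (Kwame winner). Winner: Kwame.
The two methods agree.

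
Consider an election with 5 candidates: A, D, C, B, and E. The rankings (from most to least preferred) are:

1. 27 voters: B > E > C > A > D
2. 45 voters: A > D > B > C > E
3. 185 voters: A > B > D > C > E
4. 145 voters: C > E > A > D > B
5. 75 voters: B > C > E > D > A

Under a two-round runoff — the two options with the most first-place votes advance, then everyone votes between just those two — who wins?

C

Round 1 first-place votes: A 230, D 0, C 145, B 102, E 0.
A and C advance.
Runoff: A is preferred to C by 230 voters; C by 247.
C wins the runoff.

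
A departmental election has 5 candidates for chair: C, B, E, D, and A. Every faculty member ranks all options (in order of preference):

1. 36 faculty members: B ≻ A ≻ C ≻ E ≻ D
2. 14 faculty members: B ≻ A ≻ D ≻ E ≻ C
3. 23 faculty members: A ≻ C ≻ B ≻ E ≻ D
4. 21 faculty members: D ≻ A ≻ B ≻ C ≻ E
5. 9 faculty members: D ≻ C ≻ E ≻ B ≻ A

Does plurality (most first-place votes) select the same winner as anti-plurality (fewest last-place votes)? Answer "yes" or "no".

Plurality — first-place votes: C 0, B 50, E 0, D 30, A 23. Winner: B.
Anti-plurality — last-place votes: C 14, B 0, E 21, D 59, A 9. Winner: B.
The two methods agree.

yes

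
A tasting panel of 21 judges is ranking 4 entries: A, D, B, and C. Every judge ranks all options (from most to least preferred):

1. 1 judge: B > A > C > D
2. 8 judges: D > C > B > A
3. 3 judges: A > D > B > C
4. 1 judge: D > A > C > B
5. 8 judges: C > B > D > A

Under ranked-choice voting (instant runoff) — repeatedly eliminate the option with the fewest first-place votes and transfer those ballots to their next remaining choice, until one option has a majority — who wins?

Round 1: A 3, D 9, B 1, C 8. Eliminate B.
Round 2: A 4, D 9, C 8. Eliminate A.
Round 3: D 12, C 9. D has a majority.

D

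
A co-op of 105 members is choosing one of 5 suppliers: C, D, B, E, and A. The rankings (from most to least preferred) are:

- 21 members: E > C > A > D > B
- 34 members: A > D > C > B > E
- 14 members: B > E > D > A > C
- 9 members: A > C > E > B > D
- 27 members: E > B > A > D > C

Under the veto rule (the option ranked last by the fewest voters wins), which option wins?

A

Last-place votes: C 41, D 9, B 21, E 34, A 0.
A is ranked last by the fewest voters, so A wins.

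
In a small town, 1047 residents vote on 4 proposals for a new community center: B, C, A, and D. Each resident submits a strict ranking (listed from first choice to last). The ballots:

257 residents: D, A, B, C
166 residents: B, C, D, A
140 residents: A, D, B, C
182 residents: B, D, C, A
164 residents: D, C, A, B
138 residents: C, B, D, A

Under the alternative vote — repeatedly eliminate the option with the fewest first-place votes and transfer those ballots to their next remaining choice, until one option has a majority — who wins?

D

Round 1: B 348, C 138, A 140, D 421. Eliminate C.
Round 2: B 486, A 140, D 421. Eliminate A.
Round 3: B 486, D 561. D has a majority.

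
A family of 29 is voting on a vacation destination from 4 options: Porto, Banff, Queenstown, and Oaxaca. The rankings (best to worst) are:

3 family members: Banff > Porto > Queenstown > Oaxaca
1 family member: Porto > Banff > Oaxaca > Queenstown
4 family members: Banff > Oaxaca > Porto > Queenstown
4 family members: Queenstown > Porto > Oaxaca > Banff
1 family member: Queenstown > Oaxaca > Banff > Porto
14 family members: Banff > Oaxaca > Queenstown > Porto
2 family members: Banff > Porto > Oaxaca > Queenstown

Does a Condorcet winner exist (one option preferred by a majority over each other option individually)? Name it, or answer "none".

Banff

Banff vs Porto: 24–5 for Banff.
Banff vs Queenstown: 24–5 for Banff.
Banff vs Oaxaca: 24–5 for Banff.
Banff beats every other option head-to-head.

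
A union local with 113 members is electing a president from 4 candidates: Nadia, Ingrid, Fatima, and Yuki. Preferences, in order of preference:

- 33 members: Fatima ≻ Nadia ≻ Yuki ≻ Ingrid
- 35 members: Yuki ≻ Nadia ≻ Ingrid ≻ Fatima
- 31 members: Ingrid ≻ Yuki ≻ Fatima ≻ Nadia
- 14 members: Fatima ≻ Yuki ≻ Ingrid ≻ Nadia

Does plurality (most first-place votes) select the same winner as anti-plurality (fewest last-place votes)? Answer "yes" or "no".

no

Plurality — first-place votes: Nadia 0, Ingrid 31, Fatima 47, Yuki 35. Winner: Fatima.
Anti-plurality — last-place votes: Nadia 45, Ingrid 33, Fatima 35, Yuki 0. Winner: Yuki.
The two methods disagree.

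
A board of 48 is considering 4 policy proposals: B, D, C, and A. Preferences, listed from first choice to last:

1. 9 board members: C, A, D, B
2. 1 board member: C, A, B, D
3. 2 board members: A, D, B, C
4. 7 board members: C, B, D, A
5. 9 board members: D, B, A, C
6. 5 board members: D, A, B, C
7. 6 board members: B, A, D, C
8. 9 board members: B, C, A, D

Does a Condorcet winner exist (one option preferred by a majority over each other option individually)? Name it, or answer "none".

Checking pairwise contests:
D beats B 25–23.
C beats D 26–22.
B beats C 31–17.
B beats A 31–17.
Every option loses at least one head-to-head, so there is no Condorcet winner.

none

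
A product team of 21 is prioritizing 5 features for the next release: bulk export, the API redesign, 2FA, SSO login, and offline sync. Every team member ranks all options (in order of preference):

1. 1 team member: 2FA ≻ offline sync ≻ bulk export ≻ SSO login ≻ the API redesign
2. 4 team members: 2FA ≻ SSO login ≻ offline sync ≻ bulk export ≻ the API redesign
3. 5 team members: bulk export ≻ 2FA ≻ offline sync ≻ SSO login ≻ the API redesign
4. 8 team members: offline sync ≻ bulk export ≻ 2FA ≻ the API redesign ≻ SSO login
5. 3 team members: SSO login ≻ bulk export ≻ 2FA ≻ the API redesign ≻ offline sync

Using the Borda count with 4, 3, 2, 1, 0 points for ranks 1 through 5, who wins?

bulk export: 1·2 + 4·1 + 5·4 + 8·3 + 3·3 = 59
the API redesign: 1·0 + 4·0 + 5·0 + 8·1 + 3·1 = 11
2FA: 1·4 + 4·4 + 5·3 + 8·2 + 3·2 = 57
SSO login: 1·1 + 4·3 + 5·1 + 8·0 + 3·4 = 30
offline sync: 1·3 + 4·2 + 5·2 + 8·4 + 3·0 = 53
bulk export has the highest Borda score (59).

bulk export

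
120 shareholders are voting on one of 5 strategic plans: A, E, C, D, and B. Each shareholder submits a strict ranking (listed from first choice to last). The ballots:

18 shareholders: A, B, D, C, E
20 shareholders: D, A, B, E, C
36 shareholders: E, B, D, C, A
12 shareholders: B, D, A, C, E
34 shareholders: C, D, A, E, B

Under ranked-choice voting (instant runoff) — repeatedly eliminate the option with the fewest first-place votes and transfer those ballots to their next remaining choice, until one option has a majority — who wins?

D

Round 1: A 18, E 36, C 34, D 20, B 12. Eliminate B.
Round 2: A 18, E 36, C 34, D 32. Eliminate A.
Round 3: E 36, C 34, D 50. Eliminate C.
Round 4: E 36, D 84. D has a majority.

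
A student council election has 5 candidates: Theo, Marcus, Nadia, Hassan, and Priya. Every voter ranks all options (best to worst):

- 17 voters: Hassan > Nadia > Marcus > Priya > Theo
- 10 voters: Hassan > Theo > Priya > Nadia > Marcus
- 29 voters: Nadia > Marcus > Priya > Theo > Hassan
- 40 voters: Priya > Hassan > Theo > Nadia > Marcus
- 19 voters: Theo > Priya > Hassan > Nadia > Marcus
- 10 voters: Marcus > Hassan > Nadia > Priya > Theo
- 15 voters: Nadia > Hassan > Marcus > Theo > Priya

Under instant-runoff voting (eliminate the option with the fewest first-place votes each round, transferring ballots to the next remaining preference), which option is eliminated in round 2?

Theo

Round 1: Theo 19, Marcus 10, Nadia 44, Hassan 27, Priya 40. Eliminate Marcus.
Round 2: Theo 19, Nadia 44, Hassan 37, Priya 40. Eliminate Theo.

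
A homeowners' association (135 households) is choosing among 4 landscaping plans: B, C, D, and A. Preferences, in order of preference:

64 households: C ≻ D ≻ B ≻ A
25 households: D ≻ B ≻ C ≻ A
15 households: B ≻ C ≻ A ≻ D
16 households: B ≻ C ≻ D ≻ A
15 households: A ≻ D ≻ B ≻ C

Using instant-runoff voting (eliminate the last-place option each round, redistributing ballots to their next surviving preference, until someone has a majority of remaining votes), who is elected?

C

Round 1: B 31, C 64, D 25, A 15. Eliminate A.
Round 2: B 31, C 64, D 40. Eliminate B.
Round 3: C 95, D 40. C has a majority.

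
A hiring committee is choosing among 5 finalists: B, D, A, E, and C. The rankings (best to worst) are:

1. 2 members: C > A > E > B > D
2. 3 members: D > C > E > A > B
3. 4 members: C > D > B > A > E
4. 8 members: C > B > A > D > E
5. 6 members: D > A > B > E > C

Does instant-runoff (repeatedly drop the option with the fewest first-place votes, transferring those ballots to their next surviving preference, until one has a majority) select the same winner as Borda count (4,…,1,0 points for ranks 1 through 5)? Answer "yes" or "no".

yes

Instant-runoff — R1 B 0, D 9, A 0, E 0, C 14 (C winner). Winner: C.
Borda — scores: B 46, D 56, A 47, E 16, C 65. Winner: C.
The two methods agree.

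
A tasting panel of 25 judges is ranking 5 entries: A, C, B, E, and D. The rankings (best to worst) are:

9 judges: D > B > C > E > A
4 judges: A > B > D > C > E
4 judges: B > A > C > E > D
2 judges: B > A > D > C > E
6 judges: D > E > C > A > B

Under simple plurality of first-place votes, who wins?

D

First-place votes: A 4, C 0, B 6, E 0, D 15.
D has the most first-place votes.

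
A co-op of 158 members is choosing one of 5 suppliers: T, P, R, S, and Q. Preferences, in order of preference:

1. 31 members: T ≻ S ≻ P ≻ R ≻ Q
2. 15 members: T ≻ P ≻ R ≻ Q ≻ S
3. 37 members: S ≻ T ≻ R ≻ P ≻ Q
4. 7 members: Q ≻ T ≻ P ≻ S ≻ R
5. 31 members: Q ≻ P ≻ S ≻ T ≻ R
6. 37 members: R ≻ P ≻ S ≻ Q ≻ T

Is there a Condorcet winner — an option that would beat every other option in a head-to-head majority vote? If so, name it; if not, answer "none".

Checking pairwise contests:
S beats T 105–53.
T beats P 90–68.
T beats R 121–37.
P beats S 90–68.
T beats Q 83–75.
Every option loses at least one head-to-head, so there is no Condorcet winner.

none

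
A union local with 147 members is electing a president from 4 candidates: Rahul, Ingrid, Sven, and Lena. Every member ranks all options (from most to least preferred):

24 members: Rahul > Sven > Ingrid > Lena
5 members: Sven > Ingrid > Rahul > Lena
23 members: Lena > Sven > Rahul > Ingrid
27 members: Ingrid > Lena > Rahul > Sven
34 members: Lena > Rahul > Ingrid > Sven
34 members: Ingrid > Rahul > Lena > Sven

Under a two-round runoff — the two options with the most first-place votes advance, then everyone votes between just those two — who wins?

Round 1 first-place votes: Rahul 24, Ingrid 61, Sven 5, Lena 57.
Ingrid and Lena advance.
Runoff: Ingrid is preferred to Lena by 90 voters; Lena by 57.
Ingrid wins the runoff.

Ingrid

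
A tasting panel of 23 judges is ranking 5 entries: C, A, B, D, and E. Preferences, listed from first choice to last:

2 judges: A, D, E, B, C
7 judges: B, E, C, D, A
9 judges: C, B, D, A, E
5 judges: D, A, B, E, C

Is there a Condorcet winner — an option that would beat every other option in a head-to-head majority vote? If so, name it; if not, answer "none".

B vs C: 14–9 for B.
B vs A: 16–7 for B.
B vs D: 16–7 for B.
B vs E: 21–2 for B.
B beats every other option head-to-head.

B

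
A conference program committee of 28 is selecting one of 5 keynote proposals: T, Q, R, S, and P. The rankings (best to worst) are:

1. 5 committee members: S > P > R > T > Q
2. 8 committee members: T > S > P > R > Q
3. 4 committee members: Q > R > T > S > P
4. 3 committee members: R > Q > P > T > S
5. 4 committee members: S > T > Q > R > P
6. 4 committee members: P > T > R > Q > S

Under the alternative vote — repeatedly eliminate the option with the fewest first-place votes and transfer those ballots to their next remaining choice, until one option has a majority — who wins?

Round 1: T 8, Q 4, R 3, S 9, P 4. Eliminate R.
Round 2: T 8, Q 7, S 9, P 4. Eliminate P.
Round 3: T 12, Q 7, S 9. Eliminate Q.
Round 4: T 19, S 9. T has a majority.

T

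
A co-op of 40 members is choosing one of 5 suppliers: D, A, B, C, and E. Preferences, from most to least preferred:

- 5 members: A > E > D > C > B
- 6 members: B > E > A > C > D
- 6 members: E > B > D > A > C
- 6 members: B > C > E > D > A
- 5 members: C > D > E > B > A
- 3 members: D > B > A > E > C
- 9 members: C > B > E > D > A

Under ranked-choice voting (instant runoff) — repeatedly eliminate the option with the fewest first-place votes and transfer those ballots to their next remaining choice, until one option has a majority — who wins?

Round 1: D 3, A 5, B 12, C 14, E 6. Eliminate D.
Round 2: A 5, B 15, C 14, E 6. Eliminate A.
Round 3: B 15, C 14, E 11. Eliminate E.
Round 4: B 21, C 19. B has a majority.

B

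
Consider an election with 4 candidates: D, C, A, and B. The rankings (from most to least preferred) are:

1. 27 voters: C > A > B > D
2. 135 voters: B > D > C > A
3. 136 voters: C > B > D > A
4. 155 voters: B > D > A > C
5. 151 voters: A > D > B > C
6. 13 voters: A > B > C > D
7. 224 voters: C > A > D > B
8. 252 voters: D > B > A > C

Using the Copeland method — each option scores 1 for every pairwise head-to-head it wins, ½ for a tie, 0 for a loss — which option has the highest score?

D: beats C, A, and B → score 3.
C: loses to D, A, and B → score 0.
A: beats C; loses to D and B → score 1.
B: beats C and A; loses to D → score 2.
D has the best pairwise record.

D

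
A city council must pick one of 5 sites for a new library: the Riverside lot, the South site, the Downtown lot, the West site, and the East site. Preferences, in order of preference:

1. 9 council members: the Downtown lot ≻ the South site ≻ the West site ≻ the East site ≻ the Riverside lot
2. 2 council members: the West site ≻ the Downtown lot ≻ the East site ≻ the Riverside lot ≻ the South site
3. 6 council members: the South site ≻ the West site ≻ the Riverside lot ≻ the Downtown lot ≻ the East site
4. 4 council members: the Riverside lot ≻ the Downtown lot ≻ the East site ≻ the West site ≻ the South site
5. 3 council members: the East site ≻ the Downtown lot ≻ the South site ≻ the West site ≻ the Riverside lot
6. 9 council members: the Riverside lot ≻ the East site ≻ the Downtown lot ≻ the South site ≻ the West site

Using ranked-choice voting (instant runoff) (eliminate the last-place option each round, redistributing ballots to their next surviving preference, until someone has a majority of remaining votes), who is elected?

Round 1: the Riverside lot 13, the South site 6, the Downtown lot 9, the West site 2, the East site 3. Eliminate the West site.
Round 2: the Riverside lot 13, the South site 6, the Downtown lot 11, the East site 3. Eliminate the East site.
Round 3: the Riverside lot 13, the South site 6, the Downtown lot 14. Eliminate the South site.
Round 4: the Riverside lot 19, the Downtown lot 14. The Riverside lot has a majority.

the Riverside lot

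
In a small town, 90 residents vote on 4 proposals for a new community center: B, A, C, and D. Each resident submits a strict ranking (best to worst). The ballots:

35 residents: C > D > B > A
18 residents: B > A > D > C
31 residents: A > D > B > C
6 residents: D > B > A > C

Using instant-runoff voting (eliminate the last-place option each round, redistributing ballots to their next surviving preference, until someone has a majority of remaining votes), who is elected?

Round 1: B 18, A 31, C 35, D 6. Eliminate D.
Round 2: B 24, A 31, C 35. Eliminate B.
Round 3: A 55, C 35. A has a majority.

A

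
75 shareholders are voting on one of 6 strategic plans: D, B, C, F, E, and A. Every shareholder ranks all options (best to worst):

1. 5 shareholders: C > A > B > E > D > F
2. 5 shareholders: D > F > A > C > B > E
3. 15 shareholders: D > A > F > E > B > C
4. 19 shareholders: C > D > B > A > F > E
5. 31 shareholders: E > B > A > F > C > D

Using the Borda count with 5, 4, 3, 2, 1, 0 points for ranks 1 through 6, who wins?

A

D: 5·1 + 5·5 + 15·5 + 19·4 + 31·0 = 181
B: 5·3 + 5·1 + 15·1 + 19·3 + 31·4 = 216
C: 5·5 + 5·2 + 15·0 + 19·5 + 31·1 = 161
F: 5·0 + 5·4 + 15·3 + 19·1 + 31·2 = 146
E: 5·2 + 5·0 + 15·2 + 19·0 + 31·5 = 195
A: 5·4 + 5·3 + 15·4 + 19·2 + 31·3 = 226
A has the highest Borda score (226).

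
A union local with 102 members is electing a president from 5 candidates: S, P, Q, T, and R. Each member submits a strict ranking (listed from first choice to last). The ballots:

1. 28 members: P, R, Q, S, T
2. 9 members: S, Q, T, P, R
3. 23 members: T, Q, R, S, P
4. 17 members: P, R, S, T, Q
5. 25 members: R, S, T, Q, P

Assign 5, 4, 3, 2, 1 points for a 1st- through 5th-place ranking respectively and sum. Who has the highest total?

S: 28·2 + 9·5 + 23·2 + 17·3 + 25·4 = 298
P: 28·5 + 9·2 + 23·1 + 17·5 + 25·1 = 291
Q: 28·3 + 9·4 + 23·4 + 17·1 + 25·2 = 279
T: 28·1 + 9·3 + 23·5 + 17·2 + 25·3 = 279
R: 28·4 + 9·1 + 23·3 + 17·4 + 25·5 = 383
R has the highest Borda score (383).

R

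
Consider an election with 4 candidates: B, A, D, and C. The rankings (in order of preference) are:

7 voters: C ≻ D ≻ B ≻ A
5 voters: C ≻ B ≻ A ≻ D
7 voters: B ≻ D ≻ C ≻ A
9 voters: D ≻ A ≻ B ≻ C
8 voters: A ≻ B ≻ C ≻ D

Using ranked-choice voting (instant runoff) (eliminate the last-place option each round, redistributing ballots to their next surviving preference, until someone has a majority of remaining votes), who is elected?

Round 1: B 7, A 8, D 9, C 12. Eliminate B.
Round 2: A 8, D 16, C 12. Eliminate A.
Round 3: D 16, C 20. C has a majority.

C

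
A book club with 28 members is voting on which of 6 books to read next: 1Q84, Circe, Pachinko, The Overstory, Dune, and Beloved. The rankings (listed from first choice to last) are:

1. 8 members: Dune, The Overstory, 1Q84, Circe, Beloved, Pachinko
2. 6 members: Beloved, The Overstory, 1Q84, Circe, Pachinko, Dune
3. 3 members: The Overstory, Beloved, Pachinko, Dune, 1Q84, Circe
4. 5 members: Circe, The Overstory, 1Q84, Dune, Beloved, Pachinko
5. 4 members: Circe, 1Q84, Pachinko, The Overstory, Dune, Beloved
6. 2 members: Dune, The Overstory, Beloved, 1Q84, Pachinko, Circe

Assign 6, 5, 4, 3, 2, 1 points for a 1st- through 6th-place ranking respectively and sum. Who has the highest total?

The Overstory

1Q84: 8·4 + 6·4 + 3·2 + 5·4 + 4·5 + 2·3 = 108
Circe: 8·3 + 6·3 + 3·1 + 5·6 + 4·6 + 2·1 = 101
Pachinko: 8·1 + 6·2 + 3·4 + 5·1 + 4·4 + 2·2 = 57
The Overstory: 8·5 + 6·5 + 3·6 + 5·5 + 4·3 + 2·5 = 135
Dune: 8·6 + 6·1 + 3·3 + 5·3 + 4·2 + 2·6 = 98
Beloved: 8·2 + 6·6 + 3·5 + 5·2 + 4·1 + 2·4 = 89
The Overstory has the highest Borda score (135).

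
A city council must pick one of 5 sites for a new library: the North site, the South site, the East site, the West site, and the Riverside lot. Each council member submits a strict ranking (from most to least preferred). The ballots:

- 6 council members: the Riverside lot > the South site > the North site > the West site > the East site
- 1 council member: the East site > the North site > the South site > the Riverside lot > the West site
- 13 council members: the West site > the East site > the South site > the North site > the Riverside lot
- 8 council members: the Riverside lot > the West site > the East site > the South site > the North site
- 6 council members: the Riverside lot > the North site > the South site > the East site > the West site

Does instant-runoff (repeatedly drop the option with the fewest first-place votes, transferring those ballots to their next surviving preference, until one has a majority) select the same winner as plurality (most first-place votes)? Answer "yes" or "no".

Instant-runoff — R1 the North site 0, the South site 0, the East site 1, the West site 13, the Riverside lot 20 (the Riverside lot winner). Winner: the Riverside lot.
Plurality — first-place votes: the North site 0, the South site 0, the East site 1, the West site 13, the Riverside lot 20. Winner: the Riverside lot.
The two methods agree.

yes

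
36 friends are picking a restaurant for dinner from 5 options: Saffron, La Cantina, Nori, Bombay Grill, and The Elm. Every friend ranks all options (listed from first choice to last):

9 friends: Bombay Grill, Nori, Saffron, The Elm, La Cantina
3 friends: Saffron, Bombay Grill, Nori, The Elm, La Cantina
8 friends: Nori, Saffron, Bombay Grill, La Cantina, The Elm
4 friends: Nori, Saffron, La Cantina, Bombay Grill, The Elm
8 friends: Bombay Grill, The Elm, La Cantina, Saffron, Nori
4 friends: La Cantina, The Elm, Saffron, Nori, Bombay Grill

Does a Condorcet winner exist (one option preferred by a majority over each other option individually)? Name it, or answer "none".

Checking pairwise contests:
Nori beats Saffron 21–15.
Saffron beats La Cantina 24–12.
Bombay Grill beats Nori 20–16.
Saffron beats Bombay Grill 19–17.
Saffron beats The Elm 24–12.
Every option loses at least one head-to-head, so there is no Condorcet winner.

none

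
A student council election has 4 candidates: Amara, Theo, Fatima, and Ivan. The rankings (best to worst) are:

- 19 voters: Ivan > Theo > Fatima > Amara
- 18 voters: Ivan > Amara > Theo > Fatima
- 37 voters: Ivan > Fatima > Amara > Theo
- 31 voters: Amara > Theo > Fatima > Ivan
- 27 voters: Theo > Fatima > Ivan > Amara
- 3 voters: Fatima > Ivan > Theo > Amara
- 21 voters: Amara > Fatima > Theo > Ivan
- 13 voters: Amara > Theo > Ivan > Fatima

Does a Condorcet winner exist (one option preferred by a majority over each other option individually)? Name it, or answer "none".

Checking pairwise contests:
Fatima beats Amara 86–83.
Amara beats Theo 120–49.
Theo beats Fatima 108–61.
Theo beats Ivan 92–77.
Every option loses at least one head-to-head, so there is no Condorcet winner.

none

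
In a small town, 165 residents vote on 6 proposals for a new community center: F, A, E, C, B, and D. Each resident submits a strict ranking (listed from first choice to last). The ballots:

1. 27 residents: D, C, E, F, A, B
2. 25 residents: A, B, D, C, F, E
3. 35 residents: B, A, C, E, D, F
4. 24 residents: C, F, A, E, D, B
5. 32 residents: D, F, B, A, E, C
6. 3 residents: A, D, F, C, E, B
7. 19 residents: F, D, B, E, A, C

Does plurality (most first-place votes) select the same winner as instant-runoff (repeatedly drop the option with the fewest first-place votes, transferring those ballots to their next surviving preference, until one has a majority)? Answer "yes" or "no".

no

Plurality — first-place votes: F 19, A 28, E 0, C 24, B 35, D 59. Winner: D.
Instant-runoff — R1 F 19, A 28, E 0, C 24, B 35, D 59 (E out); R2 F 19, A 28, C 24, B 35, D 59 (F out); R3 A 28, C 24, B 35, D 78 (C out); R4 A 52, B 35, D 78 (B out); R5 A 87, D 78 (A winner). Winner: A.
The two methods disagree.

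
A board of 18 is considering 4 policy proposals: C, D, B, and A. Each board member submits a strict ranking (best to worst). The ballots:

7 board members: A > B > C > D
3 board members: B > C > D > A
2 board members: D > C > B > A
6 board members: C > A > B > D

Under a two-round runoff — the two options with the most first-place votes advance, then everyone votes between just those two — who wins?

Round 1 first-place votes: C 6, D 2, B 3, A 7.
A and C advance.
Runoff: A is preferred to C by 7 voters; C by 11.
C wins the runoff.

C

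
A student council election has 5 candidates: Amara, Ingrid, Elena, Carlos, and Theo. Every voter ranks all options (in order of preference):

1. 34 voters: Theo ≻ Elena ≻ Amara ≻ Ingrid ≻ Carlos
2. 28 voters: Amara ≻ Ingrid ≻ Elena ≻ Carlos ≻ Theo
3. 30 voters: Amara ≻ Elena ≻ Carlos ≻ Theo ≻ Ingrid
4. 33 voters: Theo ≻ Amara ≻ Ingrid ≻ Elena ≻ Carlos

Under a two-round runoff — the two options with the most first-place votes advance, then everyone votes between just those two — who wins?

Theo

Round 1 first-place votes: Amara 58, Ingrid 0, Elena 0, Carlos 0, Theo 67.
Theo and Amara advance.
Runoff: Theo is preferred to Amara by 67 voters; Amara by 58.
Theo wins the runoff.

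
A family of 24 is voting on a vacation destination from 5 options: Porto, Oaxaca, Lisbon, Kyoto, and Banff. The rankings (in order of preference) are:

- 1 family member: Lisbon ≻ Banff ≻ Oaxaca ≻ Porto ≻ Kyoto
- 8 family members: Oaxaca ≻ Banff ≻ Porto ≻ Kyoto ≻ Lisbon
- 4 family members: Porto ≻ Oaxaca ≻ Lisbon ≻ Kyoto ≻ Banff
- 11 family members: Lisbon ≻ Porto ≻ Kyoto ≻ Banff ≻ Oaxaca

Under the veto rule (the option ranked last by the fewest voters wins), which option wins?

Porto

Last-place votes: Porto 0, Oaxaca 11, Lisbon 8, Kyoto 1, Banff 4.
Porto is ranked last by the fewest voters, so Porto wins.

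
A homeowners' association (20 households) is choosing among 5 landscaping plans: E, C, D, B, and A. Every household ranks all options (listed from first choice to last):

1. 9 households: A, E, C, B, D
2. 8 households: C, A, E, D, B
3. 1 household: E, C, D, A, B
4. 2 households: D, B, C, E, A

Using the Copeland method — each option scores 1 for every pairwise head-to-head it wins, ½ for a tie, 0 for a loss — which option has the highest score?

E: beats D and B; ties C; loses to A → score 2.5.
C: beats D, B, and A; ties E → score 3.5.
D: beats B; loses to E, C, and A → score 1.
B: loses to E, C, D, and A → score 0.
A: beats E, D, and B; loses to C → score 3.
C has the best pairwise record.

C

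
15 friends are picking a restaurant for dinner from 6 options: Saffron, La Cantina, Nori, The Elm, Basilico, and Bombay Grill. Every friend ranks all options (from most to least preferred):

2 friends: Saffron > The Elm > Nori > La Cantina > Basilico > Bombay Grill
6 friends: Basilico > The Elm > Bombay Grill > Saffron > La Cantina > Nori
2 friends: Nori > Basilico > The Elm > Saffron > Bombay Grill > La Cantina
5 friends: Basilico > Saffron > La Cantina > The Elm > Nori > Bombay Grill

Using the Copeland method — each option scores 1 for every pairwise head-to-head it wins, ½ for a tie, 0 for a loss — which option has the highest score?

Saffron: beats La Cantina, Nori, and Bombay Grill; loses to The Elm and Basilico → score 3.
La Cantina: beats Nori; loses to Saffron, The Elm, Basilico, and Bombay Grill → score 1.
Nori: beats Bombay Grill; loses to Saffron, La Cantina, The Elm, and Basilico → score 1.
The Elm: beats Saffron, La Cantina, Nori, and Bombay Grill; loses to Basilico → score 4.
Basilico: beats Saffron, La Cantina, Nori, The Elm, and Bombay Grill → score 5.
Bombay Grill: beats La Cantina; loses to Saffron, Nori, The Elm, and Basilico → score 1.
Basilico has the best pairwise record.

Basilico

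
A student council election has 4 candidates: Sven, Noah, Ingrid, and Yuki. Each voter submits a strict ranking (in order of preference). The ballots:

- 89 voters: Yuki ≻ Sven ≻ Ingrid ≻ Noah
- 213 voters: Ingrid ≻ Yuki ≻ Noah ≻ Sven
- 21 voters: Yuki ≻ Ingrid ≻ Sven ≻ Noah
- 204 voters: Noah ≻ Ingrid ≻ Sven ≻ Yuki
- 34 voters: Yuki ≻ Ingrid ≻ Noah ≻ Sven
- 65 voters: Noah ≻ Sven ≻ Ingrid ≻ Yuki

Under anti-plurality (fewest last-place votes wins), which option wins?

Ingrid

Last-place votes: Sven 247, Noah 110, Ingrid 0, Yuki 269.
Ingrid is ranked last by the fewest voters, so Ingrid wins.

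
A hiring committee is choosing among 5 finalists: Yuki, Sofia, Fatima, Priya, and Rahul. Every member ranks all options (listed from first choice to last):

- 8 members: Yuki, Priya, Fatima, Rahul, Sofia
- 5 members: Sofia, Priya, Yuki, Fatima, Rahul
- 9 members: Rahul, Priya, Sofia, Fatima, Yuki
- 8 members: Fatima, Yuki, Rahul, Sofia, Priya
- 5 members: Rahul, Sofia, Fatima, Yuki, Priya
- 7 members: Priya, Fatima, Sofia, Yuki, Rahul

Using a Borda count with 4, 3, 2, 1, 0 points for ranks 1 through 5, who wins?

Priya

Yuki: 8·4 + 5·2 + 9·0 + 8·3 + 5·1 + 7·1 = 78
Sofia: 8·0 + 5·4 + 9·2 + 8·1 + 5·3 + 7·2 = 75
Fatima: 8·2 + 5·1 + 9·1 + 8·4 + 5·2 + 7·3 = 93
Priya: 8·3 + 5·3 + 9·3 + 8·0 + 5·0 + 7·4 = 94
Rahul: 8·1 + 5·0 + 9·4 + 8·2 + 5·4 + 7·0 = 80
Priya has the highest Borda score (94).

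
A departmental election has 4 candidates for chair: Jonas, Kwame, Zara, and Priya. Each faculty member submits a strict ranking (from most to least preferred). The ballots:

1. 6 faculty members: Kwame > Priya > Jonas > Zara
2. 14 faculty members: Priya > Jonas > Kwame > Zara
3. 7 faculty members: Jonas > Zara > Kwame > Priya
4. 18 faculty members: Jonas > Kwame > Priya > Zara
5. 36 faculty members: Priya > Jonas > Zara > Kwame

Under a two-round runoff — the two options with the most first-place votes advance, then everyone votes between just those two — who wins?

Priya

Round 1 first-place votes: Jonas 25, Kwame 6, Zara 0, Priya 50.
Priya and Jonas advance.
Runoff: Priya is preferred to Jonas by 56 voters; Jonas by 25.
Priya wins the runoff.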